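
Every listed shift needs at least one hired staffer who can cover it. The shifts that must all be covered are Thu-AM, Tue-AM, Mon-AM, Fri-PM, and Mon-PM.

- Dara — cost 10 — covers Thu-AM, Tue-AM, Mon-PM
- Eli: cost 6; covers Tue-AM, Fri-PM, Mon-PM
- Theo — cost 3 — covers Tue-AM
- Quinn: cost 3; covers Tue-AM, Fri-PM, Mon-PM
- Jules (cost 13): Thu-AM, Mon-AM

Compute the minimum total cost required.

16

Choose Quinn and Jules: together they cover Thu-AM, Tue-AM, Mon-AM, Fri-PM, Mon-PM — every shift.
Total cost: 3 + 13 = 16.
No cover costs less than 16.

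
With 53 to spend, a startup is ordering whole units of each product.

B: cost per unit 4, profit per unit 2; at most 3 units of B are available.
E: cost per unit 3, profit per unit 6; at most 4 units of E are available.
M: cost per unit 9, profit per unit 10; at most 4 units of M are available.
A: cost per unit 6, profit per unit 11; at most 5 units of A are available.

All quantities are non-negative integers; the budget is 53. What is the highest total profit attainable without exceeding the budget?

89

E has the best ratio (6/3); taking only E gives at most 4×6 = 24 (stopped by the supply cap of 4).
Mixing does better — 4×E, 1×M, and 5×A: cost 51 ≤ 53, profit 4·6 + 1·10 + 5·11 = 89.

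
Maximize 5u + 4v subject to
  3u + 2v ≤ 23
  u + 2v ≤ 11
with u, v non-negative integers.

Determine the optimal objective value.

The continuous relaxation peaks at (6, 2.5) with value 40.00; rounding to a feasible lattice point costs some objective.
(u,v)=(7,1): 3·7+2·1=23≤23, 1·7+2·1=9≤11, objective 39.
(u,v)=(6,2): 3·6+2·2=22≤23, 1·6+2·2=10≤11, objective 38.
Maximum is 39 at (u,v)=(7,1).

39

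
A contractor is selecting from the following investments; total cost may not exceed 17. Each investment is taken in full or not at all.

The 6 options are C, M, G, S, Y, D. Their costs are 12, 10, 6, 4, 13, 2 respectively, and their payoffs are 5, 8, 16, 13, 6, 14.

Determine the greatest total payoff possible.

Allowing fractional choices, the relaxed optimum would be about 47.0, but investments are indivisible.
M + S + D: cost 10 + 4 + 2 = 16 ≤ 17, payoff 8 + 13 + 14 = 35.
G + S + D: cost 6 + 4 + 2 = 12 ≤ 17, payoff 16 + 13 + 14 = 43.
G + D: cost 6 + 2 = 8 ≤ 17, payoff 16 + 14 = 30.
Best is G, S, and D with total payoff 43.

43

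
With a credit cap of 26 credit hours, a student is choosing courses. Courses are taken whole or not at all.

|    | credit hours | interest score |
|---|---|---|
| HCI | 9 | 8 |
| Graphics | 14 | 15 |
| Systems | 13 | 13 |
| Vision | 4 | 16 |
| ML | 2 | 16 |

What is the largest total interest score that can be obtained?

47

Take Graphics, Vision, and ML: credit hours 14 + 4 + 2 = 20 ≤ 26, interest score 15 + 16 + 16 = 47.
No other feasible combination does better.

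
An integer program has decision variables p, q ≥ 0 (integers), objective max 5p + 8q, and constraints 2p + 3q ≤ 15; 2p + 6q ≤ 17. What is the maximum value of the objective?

35

The continuous relaxation peaks at (6.5, 0.667) with value 37.83; rounding to a feasible lattice point costs some objective.
(p,q)=(7,0): 2·7+3·0=14≤15, 2·7+6·0=14≤17, objective 35.
(p,q)=(5,1): 2·5+3·1=13≤15, 2·5+6·1=16≤17, objective 33.
(p,q)=(6,0): 2·6+3·0=12≤15, 2·6+6·0=12≤17, objective 30.
(p,q)=(5,0): 2·5+3·0=10≤15, 2·5+6·0=10≤17, objective 25.
The best lattice point is (7,0), giving 35.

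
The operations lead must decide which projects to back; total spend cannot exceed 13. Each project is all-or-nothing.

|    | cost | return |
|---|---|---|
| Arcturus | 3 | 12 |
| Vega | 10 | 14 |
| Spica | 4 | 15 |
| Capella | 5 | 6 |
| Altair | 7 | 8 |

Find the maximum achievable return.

Allowing fractional choices, the relaxed optimum would be about 35.4, but projects are indivisible.
Arcturus + Spica + Capella: cost 3 + 4 + 5 = 12 ≤ 13, return 12 + 15 + 6 = 33.
Arcturus + Vega: cost 3 + 10 = 13 ≤ 13, return 12 + 14 = 26.
Arcturus + Spica: cost 3 + 4 = 7 ≤ 13, return 12 + 15 = 27.
Best is Arcturus, Spica, and Capella with total return 33.

33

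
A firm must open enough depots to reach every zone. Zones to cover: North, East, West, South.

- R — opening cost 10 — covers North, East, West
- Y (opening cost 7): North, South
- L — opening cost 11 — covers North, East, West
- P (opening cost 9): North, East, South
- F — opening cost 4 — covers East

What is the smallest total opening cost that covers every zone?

17

The greedy cost-per-new-zone heuristic would pick P and R for 19, but a cheaper cover exists.
Choose R and Y: together they cover North, East, West, South — every zone.
Total opening cost: 10 + 7 = 17.
No cover costs less than 17.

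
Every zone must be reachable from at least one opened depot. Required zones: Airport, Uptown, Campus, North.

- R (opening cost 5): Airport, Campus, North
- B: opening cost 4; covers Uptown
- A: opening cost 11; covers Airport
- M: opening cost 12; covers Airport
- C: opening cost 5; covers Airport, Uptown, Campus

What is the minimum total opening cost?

9

Choose R and B: together they cover Airport, Uptown, Campus, North — every zone.
Total opening cost: 5 + 4 = 9.
No cover costs less than 9.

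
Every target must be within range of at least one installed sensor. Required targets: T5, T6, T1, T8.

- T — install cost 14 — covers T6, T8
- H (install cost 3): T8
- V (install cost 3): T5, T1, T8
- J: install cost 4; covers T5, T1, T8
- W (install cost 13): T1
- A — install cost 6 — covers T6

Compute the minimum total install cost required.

This is a weighted set-cover instance.
Choose V and A: together they cover T5, T6, T1, T8 — every target.
Total install cost: 3 + 6 = 9.
No cover costs less than 9.

9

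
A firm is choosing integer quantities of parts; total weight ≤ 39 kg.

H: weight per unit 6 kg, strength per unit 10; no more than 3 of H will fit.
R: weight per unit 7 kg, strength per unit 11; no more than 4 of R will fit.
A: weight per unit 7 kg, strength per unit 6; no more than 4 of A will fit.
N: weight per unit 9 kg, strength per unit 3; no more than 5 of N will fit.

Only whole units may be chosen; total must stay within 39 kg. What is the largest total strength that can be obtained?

This is a bounded integer knapsack.
H has the best ratio (10/6); taking only H gives at most 3×10 = 30 (stopped by the supply cap of 3).
Mixing does better — 3×H and 3×R: weight 39 ≤ 39, strength 3·10 + 3·11 = 63.

63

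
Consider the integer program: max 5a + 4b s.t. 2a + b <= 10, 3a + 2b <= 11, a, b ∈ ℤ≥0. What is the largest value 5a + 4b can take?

The continuous relaxation peaks at (0, 5.5) with value 22.00; rounding to a feasible lattice point costs some objective.
(a,b)=(1,4): 2·1+1·4=6≤10, 3·1+2·4=11≤11, objective 21.
(a,b)=(0,5): 2·0+1·5=5≤10, 3·0+2·5=10≤11, objective 20.
(a,b)=(1,3): 2·1+1·3=5≤10, 3·1+2·3=9≤11, objective 17.
Maximum is 21 at (a,b)=(1,4).

21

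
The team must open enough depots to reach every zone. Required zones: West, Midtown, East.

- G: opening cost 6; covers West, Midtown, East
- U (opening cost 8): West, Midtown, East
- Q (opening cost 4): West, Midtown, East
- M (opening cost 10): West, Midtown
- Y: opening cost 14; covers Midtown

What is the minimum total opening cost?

4

This is a weighted set-cover instance.
Q alone covers West, Midtown, East — every zone.
Total opening cost: 4.
No cover costs less than 4.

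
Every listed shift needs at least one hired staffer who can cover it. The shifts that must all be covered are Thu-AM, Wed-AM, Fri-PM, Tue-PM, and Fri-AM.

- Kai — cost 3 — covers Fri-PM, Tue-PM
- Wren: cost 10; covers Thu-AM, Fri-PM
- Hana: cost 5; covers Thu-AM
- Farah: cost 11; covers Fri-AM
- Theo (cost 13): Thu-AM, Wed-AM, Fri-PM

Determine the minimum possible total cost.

This is a weighted set-cover instance.
Choose Kai, Farah, and Theo: together they cover Thu-AM, Wed-AM, Fri-PM, Tue-PM, Fri-AM — every shift.
Total cost: 3 + 11 + 13 = 27.

27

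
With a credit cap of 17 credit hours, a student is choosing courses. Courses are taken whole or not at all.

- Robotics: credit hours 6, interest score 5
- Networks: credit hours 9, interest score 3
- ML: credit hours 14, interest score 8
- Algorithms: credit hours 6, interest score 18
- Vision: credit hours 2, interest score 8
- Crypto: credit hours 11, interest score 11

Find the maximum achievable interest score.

Take Robotics, Algorithms, and Vision: credit hours 6 + 6 + 2 = 14 ≤ 17, interest score 5 + 18 + 8 = 31.
No other feasible combination does better.

31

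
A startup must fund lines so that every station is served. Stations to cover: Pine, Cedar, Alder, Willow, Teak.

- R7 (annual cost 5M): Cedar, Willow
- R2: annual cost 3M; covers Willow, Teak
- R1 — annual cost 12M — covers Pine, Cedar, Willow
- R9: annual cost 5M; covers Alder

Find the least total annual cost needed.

20

The greedy cost-per-new-station heuristic would pick R2, R7, R9, and R1 for 25, but a cheaper cover exists.
Choose R2, R1, and R9: together they cover Pine, Cedar, Alder, Willow, Teak — every station.
Total annual cost: 3 + 12 + 5 = 20.
No cover costs less than 20.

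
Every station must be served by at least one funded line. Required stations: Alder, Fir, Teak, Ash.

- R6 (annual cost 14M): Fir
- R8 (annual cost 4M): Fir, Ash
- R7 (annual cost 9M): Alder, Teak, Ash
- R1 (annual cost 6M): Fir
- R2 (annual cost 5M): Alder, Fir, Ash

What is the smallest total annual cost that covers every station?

13

The greedy cost-per-new-station heuristic would pick R2 and R7 for 14, but a cheaper cover exists.
Choose R8 and R7: together they cover Alder, Fir, Teak, Ash — every station.
Total annual cost: 4 + 9 = 13.
No cover costs less than 13.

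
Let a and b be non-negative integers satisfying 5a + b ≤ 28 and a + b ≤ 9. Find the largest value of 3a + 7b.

63

(a,b)=(0,9): 5·0+1·9=9≤28, 1·0+1·9=9≤9, objective 63.
(a,b)=(1,8): 5·1+1·8=13≤28, 1·1+1·8=9≤9, objective 59.
Maximum is 63 at (a,b)=(0,9).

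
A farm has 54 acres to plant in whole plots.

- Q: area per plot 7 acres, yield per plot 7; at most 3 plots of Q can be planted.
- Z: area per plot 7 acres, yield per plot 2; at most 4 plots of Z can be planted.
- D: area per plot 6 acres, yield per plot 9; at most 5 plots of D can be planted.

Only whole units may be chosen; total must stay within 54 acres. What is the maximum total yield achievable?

66

D has the best ratio (9/6); taking only D gives at most 5×9 = 45 (stopped by the supply cap of 5).
Mixing does better — 3×Q and 5×D: area 51 ≤ 54, yield 3·7 + 5·9 = 66.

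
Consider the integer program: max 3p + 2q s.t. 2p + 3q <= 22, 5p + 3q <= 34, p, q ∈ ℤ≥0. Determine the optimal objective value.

The continuous relaxation peaks at (4, 4.67) with value 21.33; rounding to a feasible lattice point costs some objective.
(p,q)=(5,3): 2·5+3·3=19≤22, 5·5+3·3=34≤34, objective 21.
(p,q)=(4,4): 2·4+3·4=20≤22, 5·4+3·4=32≤34, objective 20.
(p,q)=(3,5): 2·3+3·5=21≤22, 5·3+3·5=30≤34, objective 19.
Maximum is 21 at (p,q)=(5,3).

21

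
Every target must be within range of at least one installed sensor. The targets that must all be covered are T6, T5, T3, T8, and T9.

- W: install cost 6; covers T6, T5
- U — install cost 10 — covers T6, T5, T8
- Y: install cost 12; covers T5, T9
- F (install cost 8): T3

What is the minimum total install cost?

The greedy cost-per-new-target heuristic would pick W, F, U, and Y for 36, but a cheaper cover exists.
Choose U, Y, and F: together they cover T6, T5, T3, T8, T9 — every target.
Total install cost: 10 + 12 + 8 = 30.
No cover costs less than 30.

30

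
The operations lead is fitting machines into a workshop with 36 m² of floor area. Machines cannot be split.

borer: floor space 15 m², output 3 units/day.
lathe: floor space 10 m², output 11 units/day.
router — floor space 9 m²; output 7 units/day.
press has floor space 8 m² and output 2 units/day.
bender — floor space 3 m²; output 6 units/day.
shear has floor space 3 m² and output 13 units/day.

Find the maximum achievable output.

39

Take lathe, router, press, bender, and shear: floor space 10 + 9 + 8 + 3 + 3 = 33 ≤ 36, output 11 + 7 + 2 + 6 + 13 = 39.
No other feasible combination does better.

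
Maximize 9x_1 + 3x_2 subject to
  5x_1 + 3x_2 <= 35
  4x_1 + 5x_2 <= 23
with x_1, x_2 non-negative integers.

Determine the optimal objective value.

The continuous relaxation peaks at (5.75, 0) with value 51.75; rounding to a feasible lattice point costs some objective.
(x_1,x_2)=(5,0): 5·5+3·0=25≤35, 4·5+5·0=20≤23, objective 45.
(x_1,x_2)=(4,1): 5·4+3·1=23≤35, 4·4+5·1=21≤23, objective 39.
(x_1,x_2)=(4,0): 5·4+3·0=20≤35, 4·4+5·0=16≤23, objective 36.
Maximum is 45 at (x_1,x_2)=(5,0).

45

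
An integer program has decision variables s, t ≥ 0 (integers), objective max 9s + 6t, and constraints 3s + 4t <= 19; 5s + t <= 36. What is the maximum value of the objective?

54

(s,t)=(6,0): 3·6+4·0=18≤19, 5·6+1·0=30≤36, objective 54.
(s,t)=(5,1): 3·5+4·1=19≤19, 5·5+1·1=26≤36, objective 51.
(s,t)=(5,0): 3·5+4·0=15≤19, 5·5+1·0=25≤36, objective 45.
The best lattice point is (6,0), giving 54.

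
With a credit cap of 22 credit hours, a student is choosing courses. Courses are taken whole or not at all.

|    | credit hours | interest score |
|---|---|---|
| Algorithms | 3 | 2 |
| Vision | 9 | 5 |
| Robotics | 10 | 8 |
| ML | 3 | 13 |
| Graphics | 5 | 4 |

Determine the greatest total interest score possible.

Vision + Robotics + ML: credit hours 9 + 10 + 3 = 22 ≤ 22, interest score 5 + 8 + 13 = 26.
Algorithms + Robotics + ML + Graphics: credit hours 3 + 10 + 3 + 5 = 21 ≤ 22, interest score 2 + 8 + 13 + 4 = 27.
Robotics + ML + Graphics: credit hours 10 + 3 + 5 = 18 ≤ 22, interest score 8 + 13 + 4 = 25.
Best is Algorithms, Robotics, ML, and Graphics with total interest score 27.

27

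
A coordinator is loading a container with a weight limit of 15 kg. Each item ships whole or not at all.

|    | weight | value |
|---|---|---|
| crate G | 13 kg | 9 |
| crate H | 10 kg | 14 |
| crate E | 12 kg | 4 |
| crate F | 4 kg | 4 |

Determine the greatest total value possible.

Allowing fractional choices, the relaxed optimum would be about 18.7, but items are indivisible.
crate G: weight 13 ≤ 15, value 9.
crate H: weight 10 ≤ 15, value 14.
crate H + crate F: weight 10 + 4 = 14 ≤ 15, value 14 + 4 = 18.
Best is crate H and crate F with total value 18.

18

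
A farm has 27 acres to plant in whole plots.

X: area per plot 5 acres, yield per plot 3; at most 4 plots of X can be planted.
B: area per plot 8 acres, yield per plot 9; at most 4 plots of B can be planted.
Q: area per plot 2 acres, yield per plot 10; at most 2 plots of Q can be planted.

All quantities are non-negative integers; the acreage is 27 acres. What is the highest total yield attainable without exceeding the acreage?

This is a bounded integer knapsack.
2×B and 2×Q: area 20 ≤ 27, yield 2·9 + 2·10 = 38.
1×X, 2×B, and 2×Q: area 25 ≤ 27, yield 1·3 + 2·9 + 2·10 = 41.
Best is 41.

41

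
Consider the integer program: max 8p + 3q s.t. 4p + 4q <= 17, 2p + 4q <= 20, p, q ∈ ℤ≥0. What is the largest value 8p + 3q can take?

(p,q)=(4,0) is feasible, giving 32.
(p,q)=(3,1) is feasible, giving 27.
(p,q)=(3,0) is feasible, giving 24.
No feasible integer point exceeds 32.

32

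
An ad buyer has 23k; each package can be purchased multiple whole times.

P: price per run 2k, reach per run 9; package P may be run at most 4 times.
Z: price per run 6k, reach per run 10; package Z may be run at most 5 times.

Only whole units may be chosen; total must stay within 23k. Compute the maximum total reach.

56

4×P and 2×Z: price 20 ≤ 23, reach 4·9 + 2·10 = 56.
2×P and 3×Z: price 22 ≤ 23, reach 2·9 + 3·10 = 48.
Best is 56.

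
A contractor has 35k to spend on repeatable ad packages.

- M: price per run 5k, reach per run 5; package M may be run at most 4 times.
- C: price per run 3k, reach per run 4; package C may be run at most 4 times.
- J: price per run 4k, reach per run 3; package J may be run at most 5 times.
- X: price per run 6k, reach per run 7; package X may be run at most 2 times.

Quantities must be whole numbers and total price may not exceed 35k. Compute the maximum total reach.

2×M, 3×C, 1×J, and 2×X: price 35 ≤ 35, reach 2·5 + 3·4 + 1·3 + 2·7 = 39.
2×M, 4×C, and 2×X: price 34 ≤ 35, reach 2·5 + 4·4 + 2·7 = 40.
Best is 40.

40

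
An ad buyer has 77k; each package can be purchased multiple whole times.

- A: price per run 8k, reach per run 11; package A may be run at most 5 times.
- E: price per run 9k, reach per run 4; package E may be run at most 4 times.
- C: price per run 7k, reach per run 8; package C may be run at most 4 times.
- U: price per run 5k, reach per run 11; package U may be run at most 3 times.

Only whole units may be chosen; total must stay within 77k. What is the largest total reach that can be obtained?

Take 5×A, 3×C, and 3×U: price 76 ≤ 77, reach 5·11 + 3·8 + 3·11 = 112.
U has the best ratio (11/5) and is taken to its limit of 3; remaining capacity is filled optimally with the others.

112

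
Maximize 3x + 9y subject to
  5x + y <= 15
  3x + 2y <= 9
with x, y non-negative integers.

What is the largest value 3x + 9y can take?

36

(x,y)=(0,4): 5·0+1·4=4≤15, 3·0+2·4=8≤9, objective 36.
(x,y)=(1,3): 5·1+1·3=8≤15, 3·1+2·3=9≤9, objective 30.
(x,y)=(0,3): 5·0+1·3=3≤15, 3·0+2·3=6≤9, objective 27.
No feasible integer point exceeds 36.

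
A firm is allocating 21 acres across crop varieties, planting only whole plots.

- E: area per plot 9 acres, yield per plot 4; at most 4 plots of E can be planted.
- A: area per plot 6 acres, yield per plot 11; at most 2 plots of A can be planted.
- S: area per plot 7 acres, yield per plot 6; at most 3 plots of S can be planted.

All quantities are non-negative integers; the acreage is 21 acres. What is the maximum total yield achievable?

28

A has the best ratio (11/6); taking only A gives at most 2×11 = 22 (stopped by the supply cap of 2).
Mixing does better — 2×A and 1×S: area 19 ≤ 21, yield 2·11 + 1·6 = 28.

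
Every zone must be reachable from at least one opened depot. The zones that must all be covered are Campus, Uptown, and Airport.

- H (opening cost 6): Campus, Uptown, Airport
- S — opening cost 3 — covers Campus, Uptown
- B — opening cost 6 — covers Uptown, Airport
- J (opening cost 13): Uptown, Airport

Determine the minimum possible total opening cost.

6

The greedy cost-per-new-zone heuristic would pick S and H for 9, but a cheaper cover exists.
H alone covers Campus, Uptown, Airport — every zone.
Total opening cost: 6.
No cover costs less than 6.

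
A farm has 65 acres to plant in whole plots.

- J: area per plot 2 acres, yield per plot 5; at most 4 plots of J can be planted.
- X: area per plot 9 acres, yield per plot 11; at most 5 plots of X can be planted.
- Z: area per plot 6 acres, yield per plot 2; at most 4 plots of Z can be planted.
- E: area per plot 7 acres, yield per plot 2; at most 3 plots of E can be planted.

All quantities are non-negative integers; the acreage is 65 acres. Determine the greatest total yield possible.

This is a bounded integer knapsack.
4×J, 5×X, and 1×E: area 60 ≤ 65, yield 4·5 + 5·11 + 1·2 = 77.
4×J, 5×X, and 2×Z: area 65 ≤ 65, yield 4·5 + 5·11 + 2·2 = 79.
Best is 79.

79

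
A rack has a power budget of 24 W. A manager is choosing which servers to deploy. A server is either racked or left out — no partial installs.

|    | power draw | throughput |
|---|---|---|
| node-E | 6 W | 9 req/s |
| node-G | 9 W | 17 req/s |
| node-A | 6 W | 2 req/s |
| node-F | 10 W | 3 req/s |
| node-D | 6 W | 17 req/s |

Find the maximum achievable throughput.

43

Take node-E, node-G, and node-D: power draw 6 + 9 + 6 = 21 ≤ 24, throughput 9 + 17 + 17 = 43.
No other feasible combination does better.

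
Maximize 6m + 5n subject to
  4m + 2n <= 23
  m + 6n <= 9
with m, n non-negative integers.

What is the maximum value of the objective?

(m,n)=(5,0) is feasible, giving 30.
(m,n)=(4,0) is feasible, giving 24.
Maximum is 30 at (m,n)=(5,0).

30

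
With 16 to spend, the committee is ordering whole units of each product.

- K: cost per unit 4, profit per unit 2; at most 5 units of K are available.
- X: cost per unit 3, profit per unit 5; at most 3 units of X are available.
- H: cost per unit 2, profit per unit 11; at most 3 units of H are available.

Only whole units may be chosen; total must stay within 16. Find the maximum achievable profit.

This is a bounded integer knapsack.
1×K, 2×X, and 3×H: cost 16 ≤ 16, profit 1·2 + 2·5 + 3·11 = 45.
3×X and 3×H: cost 15 ≤ 16, profit 3·5 + 3·11 = 48.
Best is 48.

48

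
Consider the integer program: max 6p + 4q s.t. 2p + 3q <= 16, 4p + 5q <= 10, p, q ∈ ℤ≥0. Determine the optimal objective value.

The continuous relaxation peaks at (2.5, 0) with value 15.00; rounding to a feasible lattice point costs some objective.
(p,q)=(2,0): 2·2+3·0=4≤16, 4·2+5·0=8≤10, objective 12.
(p,q)=(1,1): 2·1+3·1=5≤16, 4·1+5·1=9≤10, objective 10.
The best lattice point is (2,0), giving 12.

12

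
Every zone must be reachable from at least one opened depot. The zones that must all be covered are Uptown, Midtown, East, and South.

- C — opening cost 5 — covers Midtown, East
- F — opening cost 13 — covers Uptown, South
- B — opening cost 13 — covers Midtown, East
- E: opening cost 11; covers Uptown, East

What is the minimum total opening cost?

Choose C and F: together they cover Uptown, Midtown, East, South — every zone.
Total opening cost: 5 + 13 = 18.
No cover costs less than 18.

18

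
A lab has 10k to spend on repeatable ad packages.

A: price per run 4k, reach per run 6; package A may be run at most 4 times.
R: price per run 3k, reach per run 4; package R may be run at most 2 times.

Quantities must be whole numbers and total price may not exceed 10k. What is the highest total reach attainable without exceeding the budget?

A has the best ratio (6/4); taking only A gives at most 2×6 = 12 (stopped by the price limit).
Mixing does better — 1×A and 2×R: price 10 ≤ 10, reach 1·6 + 2·4 = 14.

14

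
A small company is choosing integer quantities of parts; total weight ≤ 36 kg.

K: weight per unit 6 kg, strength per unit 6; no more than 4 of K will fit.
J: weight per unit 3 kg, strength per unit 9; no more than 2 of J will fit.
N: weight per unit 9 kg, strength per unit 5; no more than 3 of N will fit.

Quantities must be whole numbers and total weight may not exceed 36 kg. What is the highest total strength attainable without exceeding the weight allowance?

42

This is a bounded integer knapsack.
3×K, 2×J, and 1×N: weight 33 ≤ 36, strength 3·6 + 2·9 + 1·5 = 41.
4×K and 2×J: weight 30 ≤ 36, strength 4·6 + 2·9 = 42.
Best is 42.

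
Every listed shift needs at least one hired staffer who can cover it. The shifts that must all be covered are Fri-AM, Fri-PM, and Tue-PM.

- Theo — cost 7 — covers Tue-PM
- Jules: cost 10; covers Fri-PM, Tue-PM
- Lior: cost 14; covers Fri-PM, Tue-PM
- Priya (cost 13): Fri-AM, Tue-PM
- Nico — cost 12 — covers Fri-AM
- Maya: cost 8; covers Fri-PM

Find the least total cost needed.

Choose Priya and Maya: together they cover Fri-AM, Fri-PM, Tue-PM — every shift.
Total cost: 13 + 8 = 21.

21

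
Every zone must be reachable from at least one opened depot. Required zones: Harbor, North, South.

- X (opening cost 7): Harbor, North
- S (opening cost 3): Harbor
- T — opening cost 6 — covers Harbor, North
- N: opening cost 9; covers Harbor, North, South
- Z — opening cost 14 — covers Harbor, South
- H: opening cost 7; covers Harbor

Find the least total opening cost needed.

9

This is a weighted set-cover instance.
The greedy cost-per-new-zone heuristic would pick S and N for 12, but a cheaper cover exists.
N alone covers Harbor, North, South — every zone.
Total opening cost: 9.
No cover costs less than 9.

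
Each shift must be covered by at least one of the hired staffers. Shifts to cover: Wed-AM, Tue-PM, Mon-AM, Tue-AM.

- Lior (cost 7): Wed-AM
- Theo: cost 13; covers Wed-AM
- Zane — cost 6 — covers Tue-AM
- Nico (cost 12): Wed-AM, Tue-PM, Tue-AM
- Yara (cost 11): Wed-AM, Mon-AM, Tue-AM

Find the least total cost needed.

Choose Nico and Yara: together they cover Wed-AM, Tue-PM, Mon-AM, Tue-AM — every shift.
Total cost: 12 + 11 = 23.
No cover costs less than 23.

23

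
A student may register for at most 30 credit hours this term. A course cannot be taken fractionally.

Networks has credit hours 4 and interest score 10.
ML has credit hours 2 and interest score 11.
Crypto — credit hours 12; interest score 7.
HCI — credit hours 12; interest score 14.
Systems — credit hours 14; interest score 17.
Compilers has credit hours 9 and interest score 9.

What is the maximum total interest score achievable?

Allowing fractional choices, the relaxed optimum would be about 49.7, but courses are indivisible.
Networks + ML + HCI + Compilers: credit hours 4 + 2 + 12 + 9 = 27 ≤ 30, interest score 10 + 11 + 14 + 9 = 44.
ML + HCI + Systems: credit hours 2 + 12 + 14 = 28 ≤ 30, interest score 11 + 14 + 17 = 42.
Networks + ML + Systems + Compilers: credit hours 4 + 2 + 14 + 9 = 29 ≤ 30, interest score 10 + 11 + 17 + 9 = 47.
Best is Networks, ML, Systems, and Compilers with total interest score 47.

47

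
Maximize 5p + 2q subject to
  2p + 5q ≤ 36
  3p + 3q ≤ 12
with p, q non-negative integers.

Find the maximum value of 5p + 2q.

20

(p,q)=(4,0): 2·4+5·0=8≤36, 3·4+3·0=12≤12, objective 20.
(p,q)=(3,1): 2·3+5·1=11≤36, 3·3+3·1=12≤12, objective 17.
(p,q)=(3,0): 2·3+5·0=6≤36, 3·3+3·0=9≤12, objective 15.
The best lattice point is (4,0), giving 20.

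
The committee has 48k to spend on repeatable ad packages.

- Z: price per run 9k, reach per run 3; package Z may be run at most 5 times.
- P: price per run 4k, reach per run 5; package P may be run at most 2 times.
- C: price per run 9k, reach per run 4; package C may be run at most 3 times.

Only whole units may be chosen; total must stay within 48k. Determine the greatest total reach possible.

P has the best ratio (5/4); taking only P gives at most 2×5 = 10 (stopped by the supply cap of 2).
Mixing does better — 1×Z, 2×P, and 3×C: price 44 ≤ 48, reach 1·3 + 2·5 + 3·4 = 25.

25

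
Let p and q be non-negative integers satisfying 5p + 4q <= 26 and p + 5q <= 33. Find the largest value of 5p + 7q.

Relaxing integrality, the LP optimum is 45.50 at (p,q) = (0, 6.5), which is not an integer point.
(p,q)=(0,6): 5·0+4·6=24≤26, 1·0+5·6=30≤33, objective 42.
(p,q)=(1,5): 5·1+4·5=25≤26, 1·1+5·5=26≤33, objective 40.
No feasible integer point exceeds 42.

42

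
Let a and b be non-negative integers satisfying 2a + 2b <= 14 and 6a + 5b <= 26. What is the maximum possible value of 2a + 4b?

20

The continuous relaxation peaks at (0, 5.2) with value 20.80; rounding to a feasible lattice point costs some objective.
(a,b)=(0,5): 2·0+2·5=10≤14, 6·0+5·5=25≤26, objective 20.
(a,b)=(1,4): 2·1+2·4=10≤14, 6·1+5·4=26≤26, objective 18.
(a,b)=(0,4): 2·0+2·4=8≤14, 6·0+5·4=20≤26, objective 16.
The best lattice point is (0,5), giving 20.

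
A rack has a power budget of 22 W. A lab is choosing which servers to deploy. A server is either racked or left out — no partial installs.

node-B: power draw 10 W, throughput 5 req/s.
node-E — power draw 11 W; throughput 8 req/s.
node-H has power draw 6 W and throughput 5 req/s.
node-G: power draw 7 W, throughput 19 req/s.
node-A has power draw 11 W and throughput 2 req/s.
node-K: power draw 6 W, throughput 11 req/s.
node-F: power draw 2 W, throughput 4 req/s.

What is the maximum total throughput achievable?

39

Allowing fractional choices, the relaxed optimum would be about 39.7, but servers are indivisible.
node-H + node-G + node-K: power draw 6 + 7 + 6 = 19 ≤ 22, throughput 5 + 19 + 11 = 35.
node-H + node-G + node-K + node-F: power draw 6 + 7 + 6 + 2 = 21 ≤ 22, throughput 5 + 19 + 11 + 4 = 39.
Best is node-H, node-G, node-K, and node-F with total throughput 39.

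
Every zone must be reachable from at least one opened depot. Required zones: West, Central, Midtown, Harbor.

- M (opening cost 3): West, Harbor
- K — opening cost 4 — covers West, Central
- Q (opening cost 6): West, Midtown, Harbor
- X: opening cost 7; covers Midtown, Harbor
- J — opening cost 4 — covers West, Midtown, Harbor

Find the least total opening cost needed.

8

Choose K and J: together they cover West, Central, Midtown, Harbor — every zone.
Total opening cost: 4 + 4 = 8.
No cover costs less than 8.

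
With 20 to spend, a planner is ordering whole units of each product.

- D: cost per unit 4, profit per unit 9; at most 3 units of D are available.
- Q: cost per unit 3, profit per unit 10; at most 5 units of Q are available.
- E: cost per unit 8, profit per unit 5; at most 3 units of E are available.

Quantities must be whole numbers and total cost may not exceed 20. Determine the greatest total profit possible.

Q has the best ratio (10/3); taking only Q gives at most 5×10 = 50 (stopped by the supply cap of 5).
Mixing does better — 1×D and 5×Q: cost 19 ≤ 20, profit 1·9 + 5·10 = 59.

59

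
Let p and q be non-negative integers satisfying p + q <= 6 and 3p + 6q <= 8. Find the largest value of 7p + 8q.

14

The continuous relaxation peaks at (2.67, 0) with value 18.67; rounding to a feasible lattice point costs some objective.
(p,q)=(2,0): 1·2+1·0=2≤6, 3·2+6·0=6≤8, objective 14.
(p,q)=(1,0): 1·1+1·0=1≤6, 3·1+6·0=3≤8, objective 7.
No feasible integer point exceeds 14.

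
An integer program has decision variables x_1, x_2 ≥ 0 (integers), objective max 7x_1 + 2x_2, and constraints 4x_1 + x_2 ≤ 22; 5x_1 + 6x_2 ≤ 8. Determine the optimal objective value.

Relaxing integrality, the LP optimum is 11.20 at (x_1,x_2) = (1.6, 0), which is not an integer point.
(x_1,x_2)=(1,0): 4·1+1·0=4≤22, 5·1+6·0=5≤8, objective 7.
(x_1,x_2)=(0,1): 4·0+1·1=1≤22, 5·0+6·1=6≤8, objective 2.
The best lattice point is (1,0), giving 7.

7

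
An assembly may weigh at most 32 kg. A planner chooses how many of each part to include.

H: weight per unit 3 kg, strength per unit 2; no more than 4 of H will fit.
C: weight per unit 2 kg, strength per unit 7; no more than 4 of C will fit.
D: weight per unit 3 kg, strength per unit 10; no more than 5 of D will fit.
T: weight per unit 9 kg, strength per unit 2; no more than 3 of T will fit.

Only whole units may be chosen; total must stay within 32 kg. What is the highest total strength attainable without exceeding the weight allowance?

Take 3×H, 4×C, and 5×D: weight 32 ≤ 32, strength 3·2 + 4·7 + 5·10 = 84.
C has the best ratio (7/2) and is taken to its limit of 4; remaining capacity is filled optimally with the others.

84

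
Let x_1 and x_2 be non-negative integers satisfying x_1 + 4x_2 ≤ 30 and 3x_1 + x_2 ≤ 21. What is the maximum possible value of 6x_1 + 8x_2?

78

(x_1,x_2)=(5,6): 1·5+4·6=29≤30, 3·5+1·6=21≤21, objective 78.
(x_1,x_2)=(4,6): 1·4+4·6=28≤30, 3·4+1·6=18≤21, objective 72.
(x_1,x_2)=(5,5): 1·5+4·5=25≤30, 3·5+1·5=20≤21, objective 70.
The best lattice point is (5,6), giving 78.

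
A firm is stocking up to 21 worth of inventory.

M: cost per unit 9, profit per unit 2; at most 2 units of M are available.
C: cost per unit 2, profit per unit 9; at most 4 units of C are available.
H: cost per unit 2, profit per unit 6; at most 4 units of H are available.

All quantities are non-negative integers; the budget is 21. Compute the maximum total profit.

This is a bounded integer knapsack.
Take 4×C and 4×H: cost 16 ≤ 21, profit 4·9 + 4·6 = 60.
C has the best ratio (9/2) and is taken to its limit of 4; remaining capacity is filled optimally with the others.

60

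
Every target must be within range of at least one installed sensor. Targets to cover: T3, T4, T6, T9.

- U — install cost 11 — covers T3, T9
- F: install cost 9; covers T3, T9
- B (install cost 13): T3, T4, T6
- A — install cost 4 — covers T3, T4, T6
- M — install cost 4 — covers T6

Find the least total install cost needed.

13

Choose F and A: together they cover T3, T4, T6, T9 — every target.
Total install cost: 9 + 4 = 13.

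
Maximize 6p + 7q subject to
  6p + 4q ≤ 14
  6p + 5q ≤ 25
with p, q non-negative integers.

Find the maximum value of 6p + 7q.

21

Relaxing integrality, the LP optimum is 24.50 at (p,q) = (0, 3.5), which is not an integer point.
(p,q)=(0,3): 6·0+4·3=12≤14, 6·0+5·3=15≤25, objective 21.
(p,q)=(1,2): 6·1+4·2=14≤14, 6·1+5·2=16≤25, objective 20.
No feasible integer point exceeds 21.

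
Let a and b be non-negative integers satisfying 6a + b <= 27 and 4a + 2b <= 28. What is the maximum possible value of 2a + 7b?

98

(a,b)=(0,14): 6·0+1·14=14≤27, 4·0+2·14=28≤28, objective 98.
(a,b)=(0,13): 6·0+1·13=13≤27, 4·0+2·13=26≤28, objective 91.
The best lattice point is (0,14), giving 98.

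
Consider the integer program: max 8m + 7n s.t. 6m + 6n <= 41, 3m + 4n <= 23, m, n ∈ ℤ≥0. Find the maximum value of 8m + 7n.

Relaxing integrality, the LP optimum is 54.67 at (m,n) = (6.83, 0), which is not an integer point.
(m,n)=(6,0) is feasible, giving 48.
(m,n)=(5,1) is feasible, giving 47.
(m,n)=(5,0) is feasible, giving 40.
Maximum is 48 at (m,n)=(6,0).

48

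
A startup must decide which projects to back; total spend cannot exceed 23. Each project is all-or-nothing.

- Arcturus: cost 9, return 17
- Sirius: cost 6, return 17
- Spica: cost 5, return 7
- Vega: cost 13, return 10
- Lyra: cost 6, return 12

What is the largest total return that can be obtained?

This is an integer program with binary decision variables.
Take Arcturus, Sirius, and Lyra: cost 9 + 6 + 6 = 21 ≤ 23, return 17 + 17 + 12 = 46.
No other feasible combination does better.

46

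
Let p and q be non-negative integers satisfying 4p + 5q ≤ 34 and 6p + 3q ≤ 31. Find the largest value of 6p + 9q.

(p,q)=(1,6) is feasible, giving 60.
(p,q)=(2,5) is feasible, giving 57.
Maximum is 60 at (p,q)=(1,6).

60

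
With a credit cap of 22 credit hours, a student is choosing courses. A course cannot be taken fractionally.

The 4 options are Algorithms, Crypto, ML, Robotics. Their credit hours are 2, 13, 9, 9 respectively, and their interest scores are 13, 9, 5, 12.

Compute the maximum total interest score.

This is an integer program with binary decision variables.
Algorithms + ML + Robotics: credit hours 2 + 9 + 9 = 20 ≤ 22, interest score 13 + 5 + 12 = 30.
Algorithms + Robotics: credit hours 2 + 9 = 11 ≤ 22, interest score 13 + 12 = 25.
Algorithms + Crypto: credit hours 2 + 13 = 15 ≤ 22, interest score 13 + 9 = 22.
Best is Algorithms, ML, and Robotics with total interest score 30.

30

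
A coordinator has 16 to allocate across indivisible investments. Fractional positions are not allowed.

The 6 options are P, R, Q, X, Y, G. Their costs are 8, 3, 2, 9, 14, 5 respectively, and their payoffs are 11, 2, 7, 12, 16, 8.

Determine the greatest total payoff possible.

Treat it as a binary knapsack problem.
Take Q, X, and G: cost 2 + 9 + 5 = 16 ≤ 16, payoff 7 + 12 + 8 = 27.
No other feasible combination does better.

27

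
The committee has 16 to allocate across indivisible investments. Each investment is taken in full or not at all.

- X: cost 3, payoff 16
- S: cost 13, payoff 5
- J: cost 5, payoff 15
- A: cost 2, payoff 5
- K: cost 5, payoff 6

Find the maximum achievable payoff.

X + J + K: cost 3 + 5 + 5 = 13 ≤ 16, payoff 16 + 15 + 6 = 37.
X + J + A: cost 3 + 5 + 2 = 10 ≤ 16, payoff 16 + 15 + 5 = 36.
X + J + A + K: cost 3 + 5 + 2 + 5 = 15 ≤ 16, payoff 16 + 15 + 5 + 6 = 42.
Best is X, J, A, and K with total payoff 42.

42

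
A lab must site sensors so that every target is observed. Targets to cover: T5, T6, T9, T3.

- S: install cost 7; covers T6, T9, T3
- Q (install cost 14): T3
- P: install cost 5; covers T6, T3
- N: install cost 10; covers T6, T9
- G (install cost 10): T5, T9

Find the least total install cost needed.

15

This is an integer covering problem.
The greedy cost-per-new-target heuristic would pick S and G for 17, but a cheaper cover exists.
Choose P and G: together they cover T5, T6, T9, T3 — every target.
Total install cost: 5 + 10 = 15.
No cover costs less than 15.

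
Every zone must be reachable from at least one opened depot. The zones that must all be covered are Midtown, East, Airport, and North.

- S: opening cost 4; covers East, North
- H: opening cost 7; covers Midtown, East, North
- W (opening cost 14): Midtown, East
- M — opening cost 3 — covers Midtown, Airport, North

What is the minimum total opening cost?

7

This is a weighted set-cover instance.
Choose S and M: together they cover Midtown, East, Airport, North — every zone.
Total opening cost: 4 + 3 = 7.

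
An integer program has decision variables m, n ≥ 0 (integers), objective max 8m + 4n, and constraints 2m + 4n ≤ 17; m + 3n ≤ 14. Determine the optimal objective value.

(m,n)=(8,0) is feasible, giving 64.
(m,n)=(7,0) is feasible, giving 56.
No feasible integer point exceeds 64.

64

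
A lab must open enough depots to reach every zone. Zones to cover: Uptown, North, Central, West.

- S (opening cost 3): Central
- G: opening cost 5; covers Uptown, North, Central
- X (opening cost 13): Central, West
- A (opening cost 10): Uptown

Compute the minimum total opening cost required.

18

Choose G and X: together they cover Uptown, North, Central, West — every zone.
Total opening cost: 5 + 13 = 18.
No cover costs less than 18.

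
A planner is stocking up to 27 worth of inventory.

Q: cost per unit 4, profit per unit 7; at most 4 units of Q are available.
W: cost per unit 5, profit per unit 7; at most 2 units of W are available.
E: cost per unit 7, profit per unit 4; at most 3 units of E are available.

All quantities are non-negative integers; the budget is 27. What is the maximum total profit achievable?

3×Q and 2×W: cost 22 ≤ 27, profit 3·7 + 2·7 = 35.
4×Q and 2×W: cost 26 ≤ 27, profit 4·7 + 2·7 = 42.
Best is 42.

42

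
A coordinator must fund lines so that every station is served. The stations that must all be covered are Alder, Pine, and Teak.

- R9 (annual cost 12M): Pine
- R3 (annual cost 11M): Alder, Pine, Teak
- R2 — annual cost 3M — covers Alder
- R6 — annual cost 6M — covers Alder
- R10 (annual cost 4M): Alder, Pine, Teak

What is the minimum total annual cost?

This is a weighted set-cover instance.
R10 alone covers Alder, Pine, Teak — every station.
Total annual cost: 4.

4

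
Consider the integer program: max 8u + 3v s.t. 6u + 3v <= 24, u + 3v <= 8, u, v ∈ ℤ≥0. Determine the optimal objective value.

(u,v)=(4,0): 6·4+3·0=24≤24, 1·4+3·0=4≤8, objective 32.
(u,v)=(3,1): 6·3+3·1=21≤24, 1·3+3·1=6≤8, objective 27.
Maximum is 32 at (u,v)=(4,0).

32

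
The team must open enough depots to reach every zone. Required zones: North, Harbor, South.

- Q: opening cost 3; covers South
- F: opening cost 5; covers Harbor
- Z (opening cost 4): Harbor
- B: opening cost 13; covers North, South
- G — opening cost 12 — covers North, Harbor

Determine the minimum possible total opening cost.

15

The greedy cost-per-new-zone heuristic would pick Q, Z, and G for 19, but a cheaper cover exists.
Choose Q and G: together they cover North, Harbor, South — every zone.
Total opening cost: 3 + 12 = 15.
No cover costs less than 15.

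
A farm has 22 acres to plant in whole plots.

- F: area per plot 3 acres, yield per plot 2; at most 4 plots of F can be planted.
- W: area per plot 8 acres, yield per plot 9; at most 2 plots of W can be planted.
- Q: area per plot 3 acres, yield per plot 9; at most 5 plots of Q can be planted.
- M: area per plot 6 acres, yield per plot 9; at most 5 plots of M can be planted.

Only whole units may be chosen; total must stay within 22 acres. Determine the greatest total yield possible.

This is a bounded integer knapsack.
Take 5×Q and 1×M: area 21 ≤ 22, yield 5·9 + 1·9 = 54.
Q has the best ratio (9/3) and is taken to its limit of 5; remaining capacity is filled optimally with the others.

54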